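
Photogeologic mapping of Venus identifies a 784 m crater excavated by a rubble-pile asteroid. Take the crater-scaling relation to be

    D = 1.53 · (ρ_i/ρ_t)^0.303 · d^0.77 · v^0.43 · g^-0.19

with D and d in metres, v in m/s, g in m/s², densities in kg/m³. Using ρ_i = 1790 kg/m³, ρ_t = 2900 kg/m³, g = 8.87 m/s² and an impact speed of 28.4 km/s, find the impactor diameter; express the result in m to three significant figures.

Rearranging for d: d = [D / (1.53 · (1790/2900)^0.303 · 28400^0.43 · 8.87^-0.19)]^(1/0.77).
(1790/2900)^0.303 = 0.8640
28400^0.43 = 82.21
8.87^-0.19 = 0.6605
Denominator = 1.53 × 0.8640 × 82.21 × 0.6605 = 71.78
D / 71.78 = 784 / 71.78 = 10.92
d = 10.92^(1/0.77) = 10.92^1.2987 = 22.30 m

d ≈ 22.3 m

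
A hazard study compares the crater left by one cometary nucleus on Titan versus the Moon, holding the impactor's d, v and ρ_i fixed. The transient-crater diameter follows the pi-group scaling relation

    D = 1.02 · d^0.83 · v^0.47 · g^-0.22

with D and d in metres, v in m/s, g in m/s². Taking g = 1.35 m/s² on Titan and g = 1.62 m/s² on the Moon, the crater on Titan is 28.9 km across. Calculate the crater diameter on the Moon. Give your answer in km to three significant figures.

D ≈ 27.8 km

All impactor-dependent factors cancel in the ratio, leaving D_Moon/D_Titan = (g_Moon/g_Titan)^-0.22.
(1.62/1.35)^-0.22 = 1.200^-0.22 = 0.9607
D_Moon = 0.9607 × 28.9 km = 27.8 km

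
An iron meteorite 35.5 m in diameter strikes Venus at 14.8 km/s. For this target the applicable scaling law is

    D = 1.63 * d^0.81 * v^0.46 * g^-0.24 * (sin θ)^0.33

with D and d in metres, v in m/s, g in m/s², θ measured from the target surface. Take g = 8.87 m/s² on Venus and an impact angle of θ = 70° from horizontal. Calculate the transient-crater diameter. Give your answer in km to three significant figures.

In SI units: v = 14800 m/s.
d^0.81 = 35.5^0.81 = 18.02
v^0.46 = 14800^0.46 = 82.86
g^-0.24 = 8.87^-0.24 = 0.5922
(sin 70°)^0.33 = 0.9397^0.33 = 0.9797
D = 1.63 × 18.02 × 82.86 × 0.5922 × 0.9797 = 1412 m
   = 1.412 km

D ≈ 1.41 km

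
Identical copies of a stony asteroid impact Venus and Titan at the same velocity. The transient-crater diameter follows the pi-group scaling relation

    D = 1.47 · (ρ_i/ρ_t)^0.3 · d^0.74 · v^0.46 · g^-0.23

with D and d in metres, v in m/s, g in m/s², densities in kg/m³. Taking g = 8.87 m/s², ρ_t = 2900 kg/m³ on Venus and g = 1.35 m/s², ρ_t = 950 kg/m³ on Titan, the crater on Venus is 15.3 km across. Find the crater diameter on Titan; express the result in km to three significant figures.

The impactor-only factors (d, v, ρ_i) cancel in the ratio, leaving D_Titan/D_Venus = (g_Titan/g_Venus)^-0.23 · (ρ_t,Venus/ρ_t,Titan)^0.3.
(1.35/8.87)^-0.23 = 0.1522^-0.23 = 1.542
(2900/950)^0.3 = 3.053^0.3 = 1.398
Ratio = 1.542 × 1.398 = 2.156
D_Titan = 2.156 × 15.3 km = 33.0 km

D ≈ 33.0 km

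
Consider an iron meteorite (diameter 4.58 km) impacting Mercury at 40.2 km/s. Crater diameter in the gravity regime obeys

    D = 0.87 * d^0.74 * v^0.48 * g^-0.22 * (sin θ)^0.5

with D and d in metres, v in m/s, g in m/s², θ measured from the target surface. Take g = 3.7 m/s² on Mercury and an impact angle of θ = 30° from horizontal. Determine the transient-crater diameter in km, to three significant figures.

In SI units: d = 4580 m, v = 40200 m/s.
d^0.74 = 4580^0.74 = 511.7
v^0.48 = 40200^0.48 = 162.2
g^-0.22 = 3.7^-0.22 = 0.7499
(sin 30°)^0.5 = 0.5000^0.5 = 0.7071
D = 0.87 × 511.7 × 162.2 × 0.7499 × 0.7071 = 38289 m
   = 38.29 km

D ≈ 38.3 km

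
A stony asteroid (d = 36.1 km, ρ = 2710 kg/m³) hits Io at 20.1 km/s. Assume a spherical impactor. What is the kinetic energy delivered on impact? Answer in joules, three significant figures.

E ≈ 1.35 × 10^25 J

d = 36100 m; v = 20100 m/s.
Mass m = (π/6) ρ d³ = (π/6) × 2710 × (36100)³ = 6.676 × 10^16 kg
E = ½ m v² = 0.5 × 6.676 × 10^16 × (20100)² = 1.349 × 10^25 J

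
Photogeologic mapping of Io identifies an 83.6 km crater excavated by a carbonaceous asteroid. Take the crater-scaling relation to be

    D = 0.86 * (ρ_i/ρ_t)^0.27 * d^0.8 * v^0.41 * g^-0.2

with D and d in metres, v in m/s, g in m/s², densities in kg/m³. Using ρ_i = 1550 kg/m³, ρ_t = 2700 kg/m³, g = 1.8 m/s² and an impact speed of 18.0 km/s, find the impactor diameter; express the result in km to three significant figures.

d ≈ 15.8 km

Rearranging for d: d = [D / (0.86 · (1550/2700)^0.27 · 18000^0.41 · 1.8^-0.2)]^(1/0.8).
D = 83600 m.
(1550/2700)^0.27 = 0.8608
18000^0.41 = 55.55
1.8^-0.2 = 0.8891
Denominator = 0.86 × 0.8608 × 55.55 × 0.8891 = 36.56
D / 36.56 = 83600 / 36.56 = 2287
d = 2287^(1/0.8) = 2287^1.25 = 15815 m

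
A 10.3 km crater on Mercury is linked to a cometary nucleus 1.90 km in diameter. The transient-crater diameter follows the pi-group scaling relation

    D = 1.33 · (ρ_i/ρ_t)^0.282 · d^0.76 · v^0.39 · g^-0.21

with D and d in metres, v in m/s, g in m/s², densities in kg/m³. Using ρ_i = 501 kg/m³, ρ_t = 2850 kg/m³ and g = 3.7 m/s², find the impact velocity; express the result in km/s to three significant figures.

Rearranging for v: v = [D / (1.33 · (501/2850)^0.282 · 1900^0.76 · 3.7^-0.21)]^(1/0.39).
D = 10300 m.
(501/2850)^0.282 = 0.6125
1900^0.76 = 310.4
3.7^-0.21 = 0.7598
Denominator = 1.33 × 0.6125 × 310.4 × 0.7598 = 192.1
D / 192.1 = 10300 / 192.1 = 53.62
v = 53.62^(1/0.39) = 53.62^2.5641 = 27175 m/s

v ≈ 27.2 km/s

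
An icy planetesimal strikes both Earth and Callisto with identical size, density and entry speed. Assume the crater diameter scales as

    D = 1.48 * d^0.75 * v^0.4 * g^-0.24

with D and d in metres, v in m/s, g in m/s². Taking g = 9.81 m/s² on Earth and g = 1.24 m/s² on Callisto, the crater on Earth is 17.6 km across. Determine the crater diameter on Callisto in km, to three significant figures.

D ≈ 28.9 km

All impactor-dependent factors cancel in the ratio, leaving D_Callisto/D_Earth = (g_Callisto/g_Earth)^-0.24.
(1.24/9.81)^-0.24 = 0.1264^-0.24 = 1.643
D_Callisto = 1.643 × 17.6 km = 28.9 km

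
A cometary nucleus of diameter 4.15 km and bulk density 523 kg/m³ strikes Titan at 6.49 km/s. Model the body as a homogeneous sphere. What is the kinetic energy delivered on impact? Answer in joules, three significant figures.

E ≈ 4.12 × 10^20 J

d = 4150 m; v = 6490 m/s.
Mass m = (π/6) ρ d³ = (π/6) × 523 × (4150)³ = 1.957 × 10^13 kg
E = ½ m v² = 0.5 × 1.957 × 10^13 × (6490)² = 4.121 × 10^20 J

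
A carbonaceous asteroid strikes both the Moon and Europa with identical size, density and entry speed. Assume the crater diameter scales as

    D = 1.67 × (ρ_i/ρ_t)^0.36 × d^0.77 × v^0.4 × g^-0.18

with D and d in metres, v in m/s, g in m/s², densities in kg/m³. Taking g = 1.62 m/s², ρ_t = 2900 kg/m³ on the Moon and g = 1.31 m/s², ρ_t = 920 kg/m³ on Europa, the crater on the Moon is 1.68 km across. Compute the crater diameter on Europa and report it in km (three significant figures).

D ≈ 2.64 km

The impactor-only factors (d, v, ρ_i) cancel in the ratio, leaving D_Europa/D_Moon = (g_Europa/g_Moon)^-0.18 · (ρ_t,Moon/ρ_t,Europa)^0.36.
(1.31/1.62)^-0.18 = 0.8086^-0.18 = 1.039
(2900/920)^0.36 = 3.152^0.36 = 1.512
Ratio = 1.039 × 1.512 = 1.571
D_Europa = 1.571 × 1.68 km = 2.64 km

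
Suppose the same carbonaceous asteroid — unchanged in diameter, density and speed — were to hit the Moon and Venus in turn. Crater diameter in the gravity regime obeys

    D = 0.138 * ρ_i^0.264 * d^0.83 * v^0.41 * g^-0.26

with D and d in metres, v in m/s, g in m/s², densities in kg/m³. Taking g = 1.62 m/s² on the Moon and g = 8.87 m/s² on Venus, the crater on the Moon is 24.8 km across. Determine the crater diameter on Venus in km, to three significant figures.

D ≈ 15.9 km

All impactor-dependent factors cancel in the ratio, leaving D_Venus/D_Moon = (g_Venus/g_Moon)^-0.26.
(8.87/1.62)^-0.26 = 5.475^-0.26 = 0.6427
D_Venus = 0.6427 × 24.8 km = 15.9 km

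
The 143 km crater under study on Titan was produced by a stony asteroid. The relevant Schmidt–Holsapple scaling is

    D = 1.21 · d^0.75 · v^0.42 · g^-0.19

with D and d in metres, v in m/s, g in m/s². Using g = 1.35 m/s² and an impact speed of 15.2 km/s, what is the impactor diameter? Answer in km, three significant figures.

Rearranging for d: d = [D / (1.21 · 15200^0.42 · 1.35^-0.19)]^(1/0.75).
D = 143000 m.
15200^0.42 = 57.07
1.35^-0.19 = 0.9446
Denominator = 1.21 × 57.07 × 0.9446 = 65.23
D / 65.23 = 143000 / 65.23 = 2192
d = 2192^(1/0.75) = 2192^1.3333 = 28467 m

d ≈ 28.5 km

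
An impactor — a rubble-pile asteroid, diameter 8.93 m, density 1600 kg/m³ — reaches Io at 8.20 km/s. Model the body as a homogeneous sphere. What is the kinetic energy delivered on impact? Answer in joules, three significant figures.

E ≈ 2.01 × 10^13 J

v = 8200 m/s.
Mass m = (π/6) ρ d³ = (π/6) × 1600 × (8.93)³ = 5.966 × 10^5 kg
E = ½ m v² = 0.5 × 5.966 × 10^5 × (8200)² = 2.006 × 10^13 J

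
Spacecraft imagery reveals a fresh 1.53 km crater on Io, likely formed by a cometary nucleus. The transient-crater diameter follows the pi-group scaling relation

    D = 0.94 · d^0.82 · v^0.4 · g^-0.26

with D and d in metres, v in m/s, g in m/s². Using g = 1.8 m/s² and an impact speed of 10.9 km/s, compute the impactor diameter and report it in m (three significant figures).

Rearranging for d: d = [D / (0.94 · 10900^0.4 · 1.8^-0.26)]^(1/0.82).
D = 1530 m.
10900^0.4 = 41.21
1.8^-0.26 = 0.8583
Denominator = 0.94 × 41.21 × 0.8583 = 33.25
D / 33.25 = 1530 / 33.25 = 46.02
d = 46.02^(1/0.82) = 46.02^1.2195 = 106.7 m

d ≈ 107 m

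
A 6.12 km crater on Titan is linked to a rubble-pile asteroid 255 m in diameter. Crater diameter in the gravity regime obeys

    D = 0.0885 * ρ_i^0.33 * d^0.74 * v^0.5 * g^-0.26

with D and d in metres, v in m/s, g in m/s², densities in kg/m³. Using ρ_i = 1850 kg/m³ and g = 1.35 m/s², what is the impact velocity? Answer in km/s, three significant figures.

Rearranging for v: v = [D / (0.0885 · 1850^0.33 · 255^0.74 · 1.35^-0.26)]^(1/0.5).
D = 6120 m.
1850^0.33 = 11.97
255^0.74 = 60.37
1.35^-0.26 = 0.9249
Denominator = 0.0885 × 11.97 × 60.37 × 0.9249 = 59.15
D / 59.15 = 6120 / 59.15 = 103.5
v = 103.5^(1/0.5) = 103.5^2 = 10712 m/s

v ≈ 10.7 km/s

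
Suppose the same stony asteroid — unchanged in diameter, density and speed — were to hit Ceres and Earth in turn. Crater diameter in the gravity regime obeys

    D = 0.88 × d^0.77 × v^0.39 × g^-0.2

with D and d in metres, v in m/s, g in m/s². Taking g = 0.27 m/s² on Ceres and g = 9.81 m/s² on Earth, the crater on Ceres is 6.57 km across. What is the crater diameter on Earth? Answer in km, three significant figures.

D ≈ 3.20 km

All impactor-dependent factors cancel in the ratio, leaving D_Earth/D_Ceres = (g_Earth/g_Ceres)^-0.2.
(9.81/0.27)^-0.2 = 36.33^-0.2 = 0.4875
D_Earth = 0.4875 × 6.57 km = 3.20 km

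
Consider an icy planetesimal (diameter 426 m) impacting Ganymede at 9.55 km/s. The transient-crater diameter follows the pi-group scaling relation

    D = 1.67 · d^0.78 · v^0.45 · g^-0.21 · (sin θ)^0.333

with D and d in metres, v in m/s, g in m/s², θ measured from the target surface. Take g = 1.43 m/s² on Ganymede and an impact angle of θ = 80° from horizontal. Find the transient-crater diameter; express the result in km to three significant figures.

In SI units: v = 9550 m/s.
d^0.78 = 426^0.78 = 112.4
v^0.45 = 9550^0.45 = 61.80
g^-0.21 = 1.43^-0.21 = 0.9276
(sin 80°)^0.333 = 0.9848^0.333 = 0.9949
D = 1.67 × 112.4 × 61.80 × 0.9276 × 0.9949 = 10706 m
   = 10.71 km

D ≈ 10.7 km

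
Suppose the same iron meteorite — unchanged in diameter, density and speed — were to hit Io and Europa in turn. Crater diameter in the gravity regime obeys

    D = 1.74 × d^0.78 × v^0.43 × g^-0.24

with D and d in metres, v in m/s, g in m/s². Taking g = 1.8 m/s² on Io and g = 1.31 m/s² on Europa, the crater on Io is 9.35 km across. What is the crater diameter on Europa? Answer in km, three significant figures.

All impactor-dependent factors cancel in the ratio, leaving D_Europa/D_Io = (g_Europa/g_Io)^-0.24.
(1.31/1.8)^-0.24 = 0.7278^-0.24 = 1.079
D_Europa = 1.079 × 9.35 km = 10.1 km

D ≈ 10.1 km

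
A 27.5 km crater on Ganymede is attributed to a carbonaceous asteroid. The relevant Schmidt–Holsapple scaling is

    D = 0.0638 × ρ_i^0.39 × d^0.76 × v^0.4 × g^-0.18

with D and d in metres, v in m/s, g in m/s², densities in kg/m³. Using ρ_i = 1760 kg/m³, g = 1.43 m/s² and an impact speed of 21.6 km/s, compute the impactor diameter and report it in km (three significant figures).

Rearranging for d: d = [D / (0.0638 · 1760^0.39 · 21600^0.4 · 1.43^-0.18)]^(1/0.76).
D = 27500 m.
1760^0.39 = 18.44
21600^0.4 = 54.17
1.43^-0.18 = 0.9376
Denominator = 0.0638 × 18.44 × 54.17 × 0.9376 = 59.75
D / 59.75 = 27500 / 59.75 = 460.3
d = 460.3^(1/0.76) = 460.3^1.3158 = 3192 m

d ≈ 3.19 km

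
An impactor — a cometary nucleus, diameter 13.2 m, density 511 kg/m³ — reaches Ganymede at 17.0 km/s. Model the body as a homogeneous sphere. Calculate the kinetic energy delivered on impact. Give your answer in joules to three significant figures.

E ≈ 8.89 × 10^13 J

v = 17000 m/s.
Mass m = (π/6) ρ d³ = (π/6) × 511 × (13.2)³ = 6.154 × 10^5 kg
E = ½ m v² = 0.5 × 6.154 × 10^5 × (17000)² = 8.893 × 10^13 J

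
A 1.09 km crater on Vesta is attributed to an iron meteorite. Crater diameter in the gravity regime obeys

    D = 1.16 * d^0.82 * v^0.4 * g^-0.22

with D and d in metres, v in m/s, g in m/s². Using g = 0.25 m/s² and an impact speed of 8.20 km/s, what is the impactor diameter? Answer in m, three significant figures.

Rearranging for d: d = [D / (1.16 · 8200^0.4 · 0.25^-0.22)]^(1/0.82).
D = 1090 m.
8200^0.4 = 36.77
0.25^-0.22 = 1.357
Denominator = 1.16 × 36.77 × 1.357 = 57.88
D / 57.88 = 1090 / 57.88 = 18.83
d = 18.83^(1/0.82) = 18.83^1.2195 = 35.87 m

d ≈ 35.9 m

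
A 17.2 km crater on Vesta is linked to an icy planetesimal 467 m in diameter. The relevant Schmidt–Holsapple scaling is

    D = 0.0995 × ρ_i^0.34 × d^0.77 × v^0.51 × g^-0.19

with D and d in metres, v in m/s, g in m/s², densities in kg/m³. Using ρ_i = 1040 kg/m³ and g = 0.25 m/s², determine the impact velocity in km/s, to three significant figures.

v ≈ 10.1 km/s

Rearranging for v: v = [D / (0.0995 · 1040^0.34 · 467^0.77 · 0.25^-0.19)]^(1/0.51).
D = 17200 m.
1040^0.34 = 10.61
467^0.77 = 113.6
0.25^-0.19 = 1.301
Denominator = 0.0995 × 10.61 × 113.6 × 1.301 = 156.0
D / 156.0 = 17200 / 156.0 = 110.3
v = 110.3^(1/0.51) = 110.3^1.9608 = 10118 m/s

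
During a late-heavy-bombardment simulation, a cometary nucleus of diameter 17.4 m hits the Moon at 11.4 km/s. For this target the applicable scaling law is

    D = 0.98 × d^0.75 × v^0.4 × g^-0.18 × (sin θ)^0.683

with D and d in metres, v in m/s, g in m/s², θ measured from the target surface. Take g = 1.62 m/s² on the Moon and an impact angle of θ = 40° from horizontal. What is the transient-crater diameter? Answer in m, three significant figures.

D ≈ 237 m

In SI units: v = 11400 m/s.
d^0.75 = 17.4^0.75 = 8.519
v^0.4 = 11400^0.4 = 41.95
g^-0.18 = 1.62^-0.18 = 0.9168
(sin 40°)^0.683 = 0.6428^0.683 = 0.7395
D = 0.98 × 8.519 × 41.95 × 0.9168 × 0.7395 = 237.4 m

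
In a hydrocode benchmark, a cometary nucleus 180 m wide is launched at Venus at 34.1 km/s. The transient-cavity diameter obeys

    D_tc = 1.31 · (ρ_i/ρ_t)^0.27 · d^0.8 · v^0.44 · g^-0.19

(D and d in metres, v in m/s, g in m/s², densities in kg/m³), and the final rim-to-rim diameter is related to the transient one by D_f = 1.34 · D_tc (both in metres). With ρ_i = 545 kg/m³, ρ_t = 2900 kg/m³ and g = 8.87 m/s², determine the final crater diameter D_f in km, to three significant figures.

D_f ≈ 4.64 km

v = 34100 m/s.
(ρ_i/ρ_t)^0.27 = (545/2900)^0.27 = 0.6368
d^0.8 = 180^0.8 = 63.71
v^0.44 = 34100^0.44 = 98.72
g^-0.19 = 8.87^-0.19 = 0.6605
D_tc = 1.31 × 0.6368 × 63.71 × 98.72 × 0.6605 = 3465 m
D_f = 1.34 × 3465 = 4643 m
     = 4.643 km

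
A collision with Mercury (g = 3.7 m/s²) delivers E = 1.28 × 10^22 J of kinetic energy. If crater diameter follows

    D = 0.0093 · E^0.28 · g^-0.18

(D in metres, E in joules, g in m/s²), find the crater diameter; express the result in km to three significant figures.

E^0.28 = (1.28 × 10^22)^0.28 = 1.549 × 10^6
g^-0.18 = 3.7^-0.18 = 0.7902
D = 0.0093 × 1.549 × 10^6 × 0.7902 = 11383 m
   = 11.38 km

D ≈ 11.4 km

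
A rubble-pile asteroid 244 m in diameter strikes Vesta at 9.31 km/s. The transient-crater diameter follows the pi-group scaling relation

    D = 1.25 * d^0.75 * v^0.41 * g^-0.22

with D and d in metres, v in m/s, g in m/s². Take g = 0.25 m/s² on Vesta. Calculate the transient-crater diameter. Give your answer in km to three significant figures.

D ≈ 4.44 km

In SI units: v = 9310 m/s.
d^0.75 = 244^0.75 = 61.74
v^0.41 = 9310^0.41 = 42.39
g^-0.22 = 0.25^-0.22 = 1.357
D = 1.25 × 61.74 × 42.39 × 1.357 = 4439 m
   = 4.439 km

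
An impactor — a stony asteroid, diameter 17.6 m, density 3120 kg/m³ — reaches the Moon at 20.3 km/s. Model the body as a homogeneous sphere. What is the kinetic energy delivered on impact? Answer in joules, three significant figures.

v = 20300 m/s.
Mass m = (π/6) ρ d³ = (π/6) × 3120 × (17.6)³ = 8.906 × 10^6 kg
E = ½ m v² = 0.5 × 8.906 × 10^6 × (20300)² = 1.835 × 10^15 J

E ≈ 1.84 × 10^15 J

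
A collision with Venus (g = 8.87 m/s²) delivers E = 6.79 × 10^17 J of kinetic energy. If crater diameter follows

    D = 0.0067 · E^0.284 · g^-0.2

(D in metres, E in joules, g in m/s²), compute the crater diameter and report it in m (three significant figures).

E^0.284 = (6.79 × 10^17)^0.284 = 1.159 × 10^5
g^-0.2 = 8.87^-0.2 = 0.6463
D = 0.0067 × 1.159 × 10^5 × 0.6463 = 501.9 m

D ≈ 502 m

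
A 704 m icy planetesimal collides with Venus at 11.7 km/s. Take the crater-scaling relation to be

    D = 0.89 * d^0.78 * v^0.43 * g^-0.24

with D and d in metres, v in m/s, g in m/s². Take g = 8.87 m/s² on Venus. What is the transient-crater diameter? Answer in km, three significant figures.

D ≈ 4.92 km

In SI units: v = 11700 m/s.
d^0.78 = 704^0.78 = 166.4
v^0.43 = 11700^0.43 = 56.15
g^-0.24 = 8.87^-0.24 = 0.5922
D = 0.89 × 166.4 × 56.15 × 0.5922 = 4924 m
   = 4.924 km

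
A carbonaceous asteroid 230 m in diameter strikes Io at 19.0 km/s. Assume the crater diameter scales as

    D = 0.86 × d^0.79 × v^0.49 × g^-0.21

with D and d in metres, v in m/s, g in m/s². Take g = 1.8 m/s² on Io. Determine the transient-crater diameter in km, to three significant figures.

D ≈ 6.97 km

In SI units: v = 19000 m/s.
d^0.79 = 230^0.79 = 73.41
v^0.49 = 19000^0.49 = 124.9
g^-0.21 = 1.8^-0.21 = 0.8839
D = 0.86 × 73.41 × 124.9 × 0.8839 = 6970 m
   = 6.970 km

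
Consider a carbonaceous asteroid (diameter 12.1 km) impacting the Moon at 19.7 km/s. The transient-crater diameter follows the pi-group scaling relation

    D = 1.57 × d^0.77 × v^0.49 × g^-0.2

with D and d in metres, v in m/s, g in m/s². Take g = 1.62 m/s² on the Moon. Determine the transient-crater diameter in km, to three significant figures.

D ≈ 252 km

In SI units: d = 12100 m, v = 19700 m/s.
d^0.77 = 12100^0.77 = 1392
v^0.49 = 19700^0.49 = 127.1
g^-0.2 = 1.62^-0.2 = 0.9080
D = 1.57 × 1392 × 127.1 × 0.9080 = 2.522 × 10^5 m
   = 252.2 km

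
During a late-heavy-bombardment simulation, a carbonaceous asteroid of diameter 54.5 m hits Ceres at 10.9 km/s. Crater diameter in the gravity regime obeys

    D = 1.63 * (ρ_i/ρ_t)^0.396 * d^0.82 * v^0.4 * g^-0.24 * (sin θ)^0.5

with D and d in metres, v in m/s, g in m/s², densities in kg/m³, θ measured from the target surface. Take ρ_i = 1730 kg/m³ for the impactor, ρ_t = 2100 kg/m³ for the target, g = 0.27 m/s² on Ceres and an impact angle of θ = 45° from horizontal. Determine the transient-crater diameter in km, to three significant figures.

D ≈ 1.90 km

In SI units: v = 10900 m/s.
(ρ_i/ρ_t)^0.396 = (1730/2100)^0.396 = 0.9261
d^0.82 = 54.5^0.82 = 26.54
v^0.4 = 10900^0.4 = 41.21
g^-0.24 = 0.27^-0.24 = 1.369
(sin 45°)^0.5 = 0.7071^0.5 = 0.8409
D = 1.63 × 0.9261 × 26.54 × 41.21 × 1.369 × 0.8409 = 1901 m
   = 1.901 km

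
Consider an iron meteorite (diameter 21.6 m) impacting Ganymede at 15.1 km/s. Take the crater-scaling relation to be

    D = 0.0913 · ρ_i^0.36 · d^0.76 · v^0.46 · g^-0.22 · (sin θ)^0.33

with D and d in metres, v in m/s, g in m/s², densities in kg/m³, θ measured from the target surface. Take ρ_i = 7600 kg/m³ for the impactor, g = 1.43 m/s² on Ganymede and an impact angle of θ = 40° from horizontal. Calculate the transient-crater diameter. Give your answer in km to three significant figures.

In SI units: v = 15100 m/s.
ρ_i^0.36 = 7600^0.36 = 24.95
d^0.76 = 21.6^0.76 = 10.33
v^0.46 = 15100^0.46 = 83.62
g^-0.22 = 1.43^-0.22 = 0.9243
(sin 40°)^0.33 = 0.6428^0.33 = 0.8643
D = 0.0913 × 24.95 × 10.33 × 83.62 × 0.9243 × 0.8643 = 1572 m
   = 1.572 km

D ≈ 1.57 km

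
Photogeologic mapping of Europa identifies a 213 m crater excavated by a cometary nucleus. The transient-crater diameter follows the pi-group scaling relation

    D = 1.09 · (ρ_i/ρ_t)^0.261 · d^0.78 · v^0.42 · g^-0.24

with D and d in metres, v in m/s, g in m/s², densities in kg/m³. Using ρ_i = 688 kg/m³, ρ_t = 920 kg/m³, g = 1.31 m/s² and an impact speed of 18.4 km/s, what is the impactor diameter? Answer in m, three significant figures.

Rearranging for d: d = [D / (1.09 · (688/920)^0.261 · 18400^0.42 · 1.31^-0.24)]^(1/0.78).
(688/920)^0.261 = 0.9270
18400^0.42 = 61.83
1.31^-0.24 = 0.9372
Denominator = 1.09 × 0.9270 × 61.83 × 0.9372 = 58.55
D / 58.55 = 213 / 58.55 = 3.638
d = 3.638^(1/0.78) = 3.638^1.2821 = 5.237 m

d ≈ 5.24 m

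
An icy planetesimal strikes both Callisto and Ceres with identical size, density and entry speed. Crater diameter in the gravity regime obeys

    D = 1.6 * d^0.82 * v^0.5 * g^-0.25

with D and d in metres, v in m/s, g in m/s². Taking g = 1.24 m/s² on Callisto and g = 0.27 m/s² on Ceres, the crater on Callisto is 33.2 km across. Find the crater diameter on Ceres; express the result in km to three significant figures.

D ≈ 48.6 km

All impactor-dependent factors cancel in the ratio, leaving D_Ceres/D_Callisto = (g_Ceres/g_Callisto)^-0.25.
(0.27/1.24)^-0.25 = 0.2177^-0.25 = 1.464
D_Ceres = 1.464 × 33.2 km = 48.6 km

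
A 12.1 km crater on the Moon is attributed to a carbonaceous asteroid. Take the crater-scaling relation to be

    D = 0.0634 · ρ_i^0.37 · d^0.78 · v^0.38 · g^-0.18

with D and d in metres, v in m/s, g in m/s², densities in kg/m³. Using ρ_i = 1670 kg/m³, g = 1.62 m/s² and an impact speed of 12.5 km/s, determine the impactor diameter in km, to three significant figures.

Rearranging for d: d = [D / (0.0634 · 1670^0.37 · 12500^0.38 · 1.62^-0.18)]^(1/0.78).
D = 12100 m.
1670^0.37 = 15.57
12500^0.38 = 36.04
1.62^-0.18 = 0.9168
Denominator = 0.0634 × 15.57 × 36.04 × 0.9168 = 32.62
D / 32.62 = 12100 / 32.62 = 370.9
d = 370.9^(1/0.78) = 370.9^1.2821 = 1968 m

d ≈ 1.97 km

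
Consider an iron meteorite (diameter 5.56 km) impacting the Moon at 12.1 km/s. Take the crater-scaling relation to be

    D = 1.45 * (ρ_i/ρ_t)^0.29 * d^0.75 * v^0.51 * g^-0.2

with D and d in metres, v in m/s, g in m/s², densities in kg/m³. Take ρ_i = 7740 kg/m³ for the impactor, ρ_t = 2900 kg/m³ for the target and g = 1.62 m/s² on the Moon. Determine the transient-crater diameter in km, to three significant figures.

D ≈ 136 km

In SI units: d = 5560 m, v = 12100 m/s.
(ρ_i/ρ_t)^0.29 = (7740/2900)^0.29 = 1.329
d^0.75 = 5560^0.75 = 643.9
v^0.51 = 12100^0.51 = 120.8
g^-0.2 = 1.62^-0.2 = 0.9080
D = 1.45 × 1.329 × 643.9 × 120.8 × 0.9080 = 1.361 × 10^5 m
   = 136.1 km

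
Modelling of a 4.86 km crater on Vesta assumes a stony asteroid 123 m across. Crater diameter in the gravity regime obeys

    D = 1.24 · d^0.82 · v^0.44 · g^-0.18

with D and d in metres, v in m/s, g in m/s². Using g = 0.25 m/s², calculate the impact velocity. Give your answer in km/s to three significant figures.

v ≈ 10.6 km/s

Rearranging for v: v = [D / (1.24 · 123^0.82 · 0.25^-0.18)]^(1/0.44).
D = 4860 m.
123^0.82 = 51.73
0.25^-0.18 = 1.283
Denominator = 1.24 × 51.73 × 1.283 = 82.30
D / 82.30 = 4860 / 82.30 = 59.05
v = 59.05^(1/0.44) = 59.05^2.2727 = 10604 m/s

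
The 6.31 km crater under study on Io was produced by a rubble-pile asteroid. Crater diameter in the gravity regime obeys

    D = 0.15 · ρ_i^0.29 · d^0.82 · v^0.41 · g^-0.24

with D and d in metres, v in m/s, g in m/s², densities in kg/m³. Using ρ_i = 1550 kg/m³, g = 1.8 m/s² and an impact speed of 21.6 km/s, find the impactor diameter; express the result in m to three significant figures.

d ≈ 262 m

Rearranging for d: d = [D / (0.15 · 1550^0.29 · 21600^0.41 · 1.8^-0.24)]^(1/0.82).
D = 6310 m.
1550^0.29 = 8.418
21600^0.41 = 59.86
1.8^-0.24 = 0.8684
Denominator = 0.15 × 8.418 × 59.86 × 0.8684 = 65.64
D / 65.64 = 6310 / 65.64 = 96.13
d = 96.13^(1/0.82) = 96.13^1.2195 = 261.9 m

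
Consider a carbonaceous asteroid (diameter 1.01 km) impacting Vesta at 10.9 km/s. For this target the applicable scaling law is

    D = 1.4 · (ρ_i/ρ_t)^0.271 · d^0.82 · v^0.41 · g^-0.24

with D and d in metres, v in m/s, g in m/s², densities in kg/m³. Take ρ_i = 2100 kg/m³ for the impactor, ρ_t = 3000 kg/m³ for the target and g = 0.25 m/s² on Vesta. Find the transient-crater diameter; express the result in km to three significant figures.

D ≈ 23.3 km

In SI units: d = 1010 m, v = 10900 m/s.
(ρ_i/ρ_t)^0.271 = (2100/3000)^0.271 = 0.9079
d^0.82 = 1010^0.82 = 290.8
v^0.41 = 10900^0.41 = 45.22
g^-0.24 = 0.25^-0.24 = 1.395
D = 1.4 × 0.9079 × 290.8 × 45.22 × 1.395 = 23317 m
   = 23.32 km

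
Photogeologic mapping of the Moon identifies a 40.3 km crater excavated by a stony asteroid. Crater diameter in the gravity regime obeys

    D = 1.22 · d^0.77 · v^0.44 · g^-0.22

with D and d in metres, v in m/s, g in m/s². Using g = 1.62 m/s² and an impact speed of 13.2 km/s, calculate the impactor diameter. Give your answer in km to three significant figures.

d ≈ 3.75 km

Rearranging for d: d = [D / (1.22 · 13200^0.44 · 1.62^-0.22)]^(1/0.77).
D = 40300 m.
13200^0.44 = 65.02
1.62^-0.22 = 0.8993
Denominator = 1.22 × 65.02 × 0.8993 = 71.34
D / 71.34 = 40300 / 71.34 = 564.9
d = 564.9^(1/0.77) = 564.9^1.2987 = 3750 m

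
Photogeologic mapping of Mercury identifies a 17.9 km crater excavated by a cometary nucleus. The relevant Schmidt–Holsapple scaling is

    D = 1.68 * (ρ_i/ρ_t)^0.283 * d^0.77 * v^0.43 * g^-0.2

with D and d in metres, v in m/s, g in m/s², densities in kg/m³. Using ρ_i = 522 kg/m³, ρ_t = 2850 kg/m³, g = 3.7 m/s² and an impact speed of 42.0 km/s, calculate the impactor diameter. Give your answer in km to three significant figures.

Rearranging for d: d = [D / (1.68 · (522/2850)^0.283 · 42000^0.43 · 3.7^-0.2)]^(1/0.77).
D = 17900 m.
(522/2850)^0.283 = 0.6186
42000^0.43 = 97.27
3.7^-0.2 = 0.7698
Denominator = 1.68 × 0.6186 × 97.27 × 0.7698 = 77.82
D / 77.82 = 17900 / 77.82 = 230.0
d = 230.0^(1/0.77) = 230.0^1.2987 = 1167 m

d ≈ 1.17 km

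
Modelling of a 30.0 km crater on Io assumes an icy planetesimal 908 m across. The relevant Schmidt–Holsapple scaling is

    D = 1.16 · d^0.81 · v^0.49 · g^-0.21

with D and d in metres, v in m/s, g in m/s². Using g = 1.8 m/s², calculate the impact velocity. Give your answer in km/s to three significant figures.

Rearranging for v: v = [D / (1.16 · 908^0.81 · 1.8^-0.21)]^(1/0.49).
D = 30000 m.
908^0.81 = 248.9
1.8^-0.21 = 0.8839
Denominator = 1.16 × 248.9 × 0.8839 = 255.2
D / 255.2 = 30000 / 255.2 = 117.6
v = 117.6^(1/0.49) = 117.6^2.0408 = 16799 m/s

v ≈ 16.8 km/s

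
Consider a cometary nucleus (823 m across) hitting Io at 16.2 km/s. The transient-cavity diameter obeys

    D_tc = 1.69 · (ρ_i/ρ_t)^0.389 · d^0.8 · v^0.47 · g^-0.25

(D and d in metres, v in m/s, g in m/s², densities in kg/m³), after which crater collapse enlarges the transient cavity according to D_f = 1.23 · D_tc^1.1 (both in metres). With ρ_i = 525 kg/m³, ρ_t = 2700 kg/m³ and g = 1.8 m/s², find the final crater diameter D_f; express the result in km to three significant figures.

D_f ≈ 51.0 km

v = 16200 m/s.
(ρ_i/ρ_t)^0.389 = (525/2700)^0.389 = 0.5289
d^0.8 = 823^0.8 = 214.9
v^0.47 = 16200^0.47 = 95.16
g^-0.25 = 1.8^-0.25 = 0.8633
D_tc = 1.69 × 0.5289 × 214.9 × 95.16 × 0.8633 = 15780 m
D_f = 1.23 × (15780)^1.1 = 51030 m
     = 51.03 km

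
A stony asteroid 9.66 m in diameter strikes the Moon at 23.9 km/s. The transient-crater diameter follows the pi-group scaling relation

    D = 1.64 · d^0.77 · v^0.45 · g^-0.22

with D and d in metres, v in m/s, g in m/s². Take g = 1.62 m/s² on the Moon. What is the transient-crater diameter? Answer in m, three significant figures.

D ≈ 790 m

In SI units: v = 23900 m/s.
d^0.77 = 9.66^0.77 = 5.734
v^0.45 = 23900^0.45 = 93.39
g^-0.22 = 1.62^-0.22 = 0.8993
D = 1.64 × 5.734 × 93.39 × 0.8993 = 789.8 m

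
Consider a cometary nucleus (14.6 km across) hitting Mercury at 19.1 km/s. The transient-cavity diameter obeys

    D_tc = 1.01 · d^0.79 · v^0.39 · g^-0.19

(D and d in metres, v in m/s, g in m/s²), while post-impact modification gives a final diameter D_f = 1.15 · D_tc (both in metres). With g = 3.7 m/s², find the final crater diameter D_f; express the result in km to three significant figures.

D_f ≈ 82.5 km

In SI: d = 14600 m, v = 19100 m/s.
d^0.79 = 14600^0.79 = 1949
v^0.39 = 19100^0.39 = 46.73
g^-0.19 = 3.7^-0.19 = 0.7799
D_tc = 1.01 × 1949 × 46.73 × 0.7799 = 71740 m
D_f = 1.15 × 71740 = 82501 m
     = 82.50 km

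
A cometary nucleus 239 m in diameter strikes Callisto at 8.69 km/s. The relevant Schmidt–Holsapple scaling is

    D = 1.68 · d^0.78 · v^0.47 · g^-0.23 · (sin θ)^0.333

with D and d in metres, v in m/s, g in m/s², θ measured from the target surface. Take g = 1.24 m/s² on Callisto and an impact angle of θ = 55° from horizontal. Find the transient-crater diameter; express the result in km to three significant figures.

In SI units: v = 8690 m/s.
d^0.78 = 239^0.78 = 71.64
v^0.47 = 8690^0.47 = 71.01
g^-0.23 = 1.24^-0.23 = 0.9517
(sin 55°)^0.333 = 0.8192^0.333 = 0.9357
D = 1.68 × 71.64 × 71.01 × 0.9517 × 0.9357 = 7611 m
   = 7.611 km

D ≈ 7.61 km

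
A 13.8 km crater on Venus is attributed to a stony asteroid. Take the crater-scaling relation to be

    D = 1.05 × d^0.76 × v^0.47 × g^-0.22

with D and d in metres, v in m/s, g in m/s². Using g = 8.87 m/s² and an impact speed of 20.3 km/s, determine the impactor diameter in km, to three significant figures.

d ≈ 1.07 km

Rearranging for d: d = [D / (1.05 · 20300^0.47 · 8.87^-0.22)]^(1/0.76).
D = 13800 m.
20300^0.47 = 105.8
8.87^-0.22 = 0.6187
Denominator = 1.05 × 105.8 × 0.6187 = 68.73
D / 68.73 = 13800 / 68.73 = 200.8
d = 200.8^(1/0.76) = 200.8^1.3158 = 1071 m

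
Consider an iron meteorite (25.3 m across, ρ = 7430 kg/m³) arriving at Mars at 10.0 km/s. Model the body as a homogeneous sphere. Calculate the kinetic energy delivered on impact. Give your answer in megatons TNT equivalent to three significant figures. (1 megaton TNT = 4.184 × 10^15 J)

E ≈ 0.753 Mt TNT

v = 10000 m/s.
Mass m = (π/6) ρ d³ = (π/6) × 7430 × (25.3)³ = 6.300 × 10^7 kg
E = ½ m v² = 0.5 × 6.300 × 10^7 × (10000)² = 3.150 × 10^15 J
   = 3.150 × 10^15 / 4.184×10^15 = 0.7529 Mt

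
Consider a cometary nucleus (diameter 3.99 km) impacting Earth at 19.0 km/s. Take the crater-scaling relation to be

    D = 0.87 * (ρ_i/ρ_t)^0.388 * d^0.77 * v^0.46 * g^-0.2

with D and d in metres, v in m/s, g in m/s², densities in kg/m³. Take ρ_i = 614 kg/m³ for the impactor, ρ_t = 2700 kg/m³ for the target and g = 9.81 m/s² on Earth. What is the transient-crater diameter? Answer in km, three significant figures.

In SI units: d = 3990 m, v = 19000 m/s.
(ρ_i/ρ_t)^0.388 = (614/2700)^0.388 = 0.5629
d^0.77 = 3990^0.77 = 592.6
v^0.46 = 19000^0.46 = 92.95
g^-0.2 = 9.81^-0.2 = 0.6334
D = 0.87 × 0.5629 × 592.6 × 92.95 × 0.6334 = 17086 m
   = 17.09 km

D ≈ 17.1 km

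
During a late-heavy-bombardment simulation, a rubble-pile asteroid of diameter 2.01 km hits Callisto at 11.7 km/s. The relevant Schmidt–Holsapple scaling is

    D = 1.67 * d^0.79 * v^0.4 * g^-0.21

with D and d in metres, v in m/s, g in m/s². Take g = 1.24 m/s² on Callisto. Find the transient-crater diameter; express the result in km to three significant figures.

D ≈ 27.5 km

In SI units: d = 2010 m, v = 11700 m/s.
d^0.79 = 2010^0.79 = 406.9
v^0.4 = 11700^0.4 = 42.39
g^-0.21 = 1.24^-0.21 = 0.9558
D = 1.67 × 406.9 × 42.39 × 0.9558 = 27532 m
   = 27.53 km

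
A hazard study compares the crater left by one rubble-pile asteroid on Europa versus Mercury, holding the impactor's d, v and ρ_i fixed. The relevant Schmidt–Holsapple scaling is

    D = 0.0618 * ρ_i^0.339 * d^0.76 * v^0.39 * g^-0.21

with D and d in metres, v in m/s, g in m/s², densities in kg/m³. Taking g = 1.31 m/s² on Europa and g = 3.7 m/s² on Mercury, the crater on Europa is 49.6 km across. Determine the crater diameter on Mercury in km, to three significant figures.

All impactor-dependent factors cancel in the ratio, leaving D_Mercury/D_Europa = (g_Mercury/g_Europa)^-0.21.
(3.7/1.31)^-0.21 = 2.824^-0.21 = 0.8041
D_Mercury = 0.8041 × 49.6 km = 39.9 km

D ≈ 39.9 km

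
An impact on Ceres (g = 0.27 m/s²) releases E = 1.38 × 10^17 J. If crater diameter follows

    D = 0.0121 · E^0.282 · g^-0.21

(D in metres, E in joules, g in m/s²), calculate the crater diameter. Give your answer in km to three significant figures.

D ≈ 1.09 km

E^0.282 = (1.38 × 10^17)^0.282 = 6.815 × 10^4
g^-0.21 = 0.27^-0.21 = 1.316
D = 0.0121 × 6.815 × 10^4 × 1.316 = 1085 m
   = 1.085 km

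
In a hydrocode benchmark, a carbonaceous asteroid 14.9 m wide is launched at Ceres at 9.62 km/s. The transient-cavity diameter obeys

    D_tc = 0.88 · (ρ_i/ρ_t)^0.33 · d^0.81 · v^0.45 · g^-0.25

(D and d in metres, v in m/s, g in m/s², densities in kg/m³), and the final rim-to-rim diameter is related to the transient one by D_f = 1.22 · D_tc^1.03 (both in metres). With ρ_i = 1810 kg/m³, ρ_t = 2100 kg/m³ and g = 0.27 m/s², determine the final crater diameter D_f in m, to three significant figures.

D_f ≈ 952 m

v = 9620 m/s.
(ρ_i/ρ_t)^0.33 = (1810/2100)^0.33 = 0.9521
d^0.81 = 14.9^0.81 = 8.918
v^0.45 = 9620^0.45 = 62.01
g^-0.25 = 0.27^-0.25 = 1.387
D_tc = 0.88 × 0.9521 × 8.918 × 62.01 × 1.387 = 642.6 m
D_f = 1.22 × (642.6)^1.03 = 951.8 m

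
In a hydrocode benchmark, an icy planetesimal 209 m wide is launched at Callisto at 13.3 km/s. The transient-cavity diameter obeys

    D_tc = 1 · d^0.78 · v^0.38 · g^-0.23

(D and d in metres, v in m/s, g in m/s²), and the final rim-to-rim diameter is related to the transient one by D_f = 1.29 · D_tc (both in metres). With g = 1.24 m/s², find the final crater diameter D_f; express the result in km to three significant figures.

v = 13300 m/s.
d^0.78 = 209^0.78 = 64.52
v^0.38 = 13300^0.38 = 36.90
g^-0.23 = 1.24^-0.23 = 0.9517
D_tc = 1 × 64.52 × 36.90 × 0.9517 = 2266 m
D_f = 1.29 × 2266 = 2923 m
     = 2.923 km

D_f ≈ 2.92 km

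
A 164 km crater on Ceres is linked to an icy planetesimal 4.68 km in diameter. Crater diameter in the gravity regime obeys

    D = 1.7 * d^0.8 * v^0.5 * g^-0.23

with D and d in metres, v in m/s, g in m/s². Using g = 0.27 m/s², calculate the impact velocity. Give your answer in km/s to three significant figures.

v ≈ 6.84 km/s

Rearranging for v: v = [D / (1.7 · 4680^0.8 · 0.27^-0.23)]^(1/0.5).
D = 164000 m.
4680^0.8 = 863.4
0.27^-0.23 = 1.351
Denominator = 1.7 × 863.4 × 1.351 = 1983
D / 1983 = 164000 / 1983 = 82.70
v = 82.70^(1/0.5) = 82.70^2 = 6839 m/s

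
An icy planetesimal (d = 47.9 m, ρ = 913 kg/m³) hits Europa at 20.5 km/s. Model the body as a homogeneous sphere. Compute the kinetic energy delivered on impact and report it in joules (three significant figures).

E ≈ 1.10 × 10^16 J

v = 20500 m/s.
Mass m = (π/6) ρ d³ = (π/6) × 913 × (47.9)³ = 5.254 × 10^7 kg
E = ½ m v² = 0.5 × 5.254 × 10^7 × (20500)² = 1.104 × 10^16 J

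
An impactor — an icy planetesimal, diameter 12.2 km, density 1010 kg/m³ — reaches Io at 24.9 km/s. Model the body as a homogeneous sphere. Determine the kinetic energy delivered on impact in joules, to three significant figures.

E ≈ 2.98 × 10^23 J

d = 12200 m; v = 24900 m/s.
Mass m = (π/6) ρ d³ = (π/6) × 1010 × (12200)³ = 9.603 × 10^14 kg
E = ½ m v² = 0.5 × 9.603 × 10^14 × (24900)² = 2.977 × 10^23 J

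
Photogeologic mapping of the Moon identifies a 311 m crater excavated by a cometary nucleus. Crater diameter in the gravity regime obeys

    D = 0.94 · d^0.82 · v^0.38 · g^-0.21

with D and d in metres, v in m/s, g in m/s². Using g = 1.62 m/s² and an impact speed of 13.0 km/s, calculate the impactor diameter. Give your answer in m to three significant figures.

Rearranging for d: d = [D / (0.94 · 13000^0.38 · 1.62^-0.21)]^(1/0.82).
13000^0.38 = 36.58
1.62^-0.21 = 0.9037
Denominator = 0.94 × 36.58 × 0.9037 = 31.07
D / 31.07 = 311 / 31.07 = 10.01
d = 10.01^(1/0.82) = 10.01^1.2195 = 16.60 m

d ≈ 16.6 m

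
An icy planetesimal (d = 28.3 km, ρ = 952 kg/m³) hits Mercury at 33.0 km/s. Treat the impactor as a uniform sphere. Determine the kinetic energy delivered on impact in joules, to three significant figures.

d = 28300 m; v = 33000 m/s.
Mass m = (π/6) ρ d³ = (π/6) × 952 × (28300)³ = 1.130 × 10^16 kg
E = ½ m v² = 0.5 × 1.130 × 10^16 × (33000)² = 6.153 × 10^24 J

E ≈ 6.15 × 10^24 J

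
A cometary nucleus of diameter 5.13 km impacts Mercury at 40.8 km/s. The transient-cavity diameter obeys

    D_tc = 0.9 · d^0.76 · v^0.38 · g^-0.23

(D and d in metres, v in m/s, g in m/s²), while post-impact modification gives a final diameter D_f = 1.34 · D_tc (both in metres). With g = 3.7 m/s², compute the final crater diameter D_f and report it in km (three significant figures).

D_f ≈ 33.3 km

In SI: d = 5130 m, v = 40800 m/s.
d^0.76 = 5130^0.76 = 660.2
v^0.38 = 40800^0.38 = 56.50
g^-0.23 = 3.7^-0.23 = 0.7401
D_tc = 0.9 × 660.2 × 56.50 × 0.7401 = 24850 m
D_f = 1.34 × 24850 = 33299 m
     = 33.30 km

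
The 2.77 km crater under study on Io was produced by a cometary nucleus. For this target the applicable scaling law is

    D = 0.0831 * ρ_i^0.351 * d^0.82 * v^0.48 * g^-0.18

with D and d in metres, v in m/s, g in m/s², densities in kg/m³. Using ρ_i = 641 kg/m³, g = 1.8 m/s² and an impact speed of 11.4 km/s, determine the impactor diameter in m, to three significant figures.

Rearranging for d: d = [D / (0.0831 · 641^0.351 · 11400^0.48 · 1.8^-0.18)]^(1/0.82).
D = 2770 m.
641^0.351 = 9.665
11400^0.48 = 88.58
1.8^-0.18 = 0.8996
Denominator = 0.0831 × 9.665 × 88.58 × 0.8996 = 64.00
D / 64.00 = 2770 / 64.00 = 43.28
d = 43.28^(1/0.82) = 43.28^1.2195 = 98.96 m

d ≈ 99.0 m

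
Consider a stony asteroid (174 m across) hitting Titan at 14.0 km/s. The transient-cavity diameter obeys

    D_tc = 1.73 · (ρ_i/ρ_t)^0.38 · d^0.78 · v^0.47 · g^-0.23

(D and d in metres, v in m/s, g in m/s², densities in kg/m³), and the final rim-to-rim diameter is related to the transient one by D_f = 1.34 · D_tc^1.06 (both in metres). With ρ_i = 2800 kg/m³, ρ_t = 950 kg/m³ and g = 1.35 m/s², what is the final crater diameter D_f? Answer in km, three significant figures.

D_f ≈ 28.5 km

v = 14000 m/s.
(ρ_i/ρ_t)^0.38 = (2800/950)^0.38 = 1.508
d^0.78 = 174^0.78 = 55.93
v^0.47 = 14000^0.47 = 88.85
g^-0.23 = 1.35^-0.23 = 0.9333
D_tc = 1.73 × 1.508 × 55.93 × 88.85 × 0.9333 = 12100 m
D_f = 1.34 × (12100)^1.06 = 28501 m
     = 28.50 km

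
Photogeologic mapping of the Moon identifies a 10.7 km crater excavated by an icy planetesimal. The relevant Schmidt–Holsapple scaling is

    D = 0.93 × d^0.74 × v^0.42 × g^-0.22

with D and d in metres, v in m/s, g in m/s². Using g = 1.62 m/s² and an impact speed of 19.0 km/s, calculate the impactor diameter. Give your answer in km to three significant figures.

Rearranging for d: d = [D / (0.93 · 19000^0.42 · 1.62^-0.22)]^(1/0.74).
D = 10700 m.
19000^0.42 = 62.67
1.62^-0.22 = 0.8993
Denominator = 0.93 × 62.67 × 0.8993 = 52.41
D / 52.41 = 10700 / 52.41 = 204.2
d = 204.2^(1/0.74) = 204.2^1.3514 = 1324 m

d ≈ 1.32 km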